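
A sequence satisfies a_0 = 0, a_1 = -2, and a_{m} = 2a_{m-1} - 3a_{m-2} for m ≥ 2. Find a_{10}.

The ordinary generating function has denominator 1 - 2z + 3z^2.
Iterating the recurrence: a_0,…,a_{10} = 0, -2, -4, -2, 8, 22, 20, -26, -112, -146, 44.

44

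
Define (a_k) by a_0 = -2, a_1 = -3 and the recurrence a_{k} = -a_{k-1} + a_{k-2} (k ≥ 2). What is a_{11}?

-157

The ordinary generating function has denominator 1 + z - z^2.
Iterating the recurrence: a_0,…,a_{11} = -2, -3, 1, -4, 5, -9, 14, -23, 37, -60, 97, -157.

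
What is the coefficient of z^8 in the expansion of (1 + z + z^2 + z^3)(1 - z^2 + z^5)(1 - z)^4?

(1 + z + z^2 + z^3) has coefficients 1,1,1,1 for degrees 0…3.
(1 - z^2 + z^5) has coefficients 1,0,-1,0,0,1,0,0,0 for degrees 0…8.
Finally multiplying by (1 - z)^4, the product of all factors after the first has coefficients 1,-4,5,0,-5,5,-5,6,-4 for degrees 0…8.
[z^8] = 1·(-4) + 1·6 + 1·(-5) + 1·5 = 2.

2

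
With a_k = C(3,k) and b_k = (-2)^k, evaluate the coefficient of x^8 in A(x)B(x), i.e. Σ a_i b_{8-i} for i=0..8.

32

This is [x^8] in the product of the two ordinary generating functions.
Σ = 1·256 + 3·(-128) + 3·64 + 1·(-32) + 0·16 + 0·(-8) + 0·4 + 0·(-2) + 0·1 = 32.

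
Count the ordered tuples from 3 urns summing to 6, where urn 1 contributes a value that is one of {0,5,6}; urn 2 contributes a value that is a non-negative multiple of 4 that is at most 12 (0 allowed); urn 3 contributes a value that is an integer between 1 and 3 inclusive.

2

The generating function for the choices is (1 + x^5 + x^6)·(1 + x^4 + x^8 + x^12)·(x + x^2 + x^3); the count is [x^6].
(1 + x^5 + x^6) has coefficients 1,0,0,0,0,1,1 for degrees 0…6.
(1 + x^4 + x^8 + x^12) has coefficients 1,0,0,0,1,0,0 for degrees 0…6.
Finally multiplying by (x + x^2 + x^3), the product of all factors after the first has coefficients 0,1,1,1,0,1,1 for degrees 0…6.
[x^6] = 1·1 + 1·1 + 1·0 = 2.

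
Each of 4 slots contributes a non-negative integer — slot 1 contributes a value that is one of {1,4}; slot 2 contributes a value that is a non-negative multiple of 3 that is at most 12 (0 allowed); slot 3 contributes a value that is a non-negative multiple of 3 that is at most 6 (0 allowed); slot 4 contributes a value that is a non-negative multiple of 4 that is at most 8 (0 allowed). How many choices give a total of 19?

3

The generating function for the choices is (y + y^4)·(1 + y^3 + y^6 + y^9 + y^12)·(1 + y^3 + y^6)·(1 + y^4 + y^8); the count is [y^19].
(y + y^4) has coefficients 0,1,0,0,1 for degrees 0…4.
(1 + y^3 + y^6 + y^9 + y^12) has coefficients 1,0,0,1,0,0,1,0,0,1,0,0,1,0,0,0,0,0,0,0 for degrees 0…19.
Multiplying by (1 + y^3 + y^6) gives running coefficients 1,0,0,2,0,0,3,0,0,3,0,0,3,0,0,2,0,0,1,0 for degrees 0…19.
Finally multiplying by (1 + y^4 + y^8), the product of all factors after the first has coefficients 1,0,0,2,1,0,3,2,1,3,3,2,3,3,3,2,3,3,1,2 for degrees 0…19.
[y^19] = 1·1 + 1·2 = 3.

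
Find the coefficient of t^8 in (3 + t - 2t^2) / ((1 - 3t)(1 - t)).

30617

The denominator gives the recurrence a_n = 4a_(n−1) − 3a_(n−2) for n ≥ 3; the numerator fixes a_0 = 3, a_1 = 13, a_2 = 41.
Iterating: 3, 13, 41, 125, 377, 1133, 3401, 10205, 30617, so a_8 = 30617.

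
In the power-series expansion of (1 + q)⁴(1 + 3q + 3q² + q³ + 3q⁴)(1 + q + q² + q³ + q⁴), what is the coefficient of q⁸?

112

(1 + q)⁴ has coefficients 1,4,6,4,1 for degrees 0…4.
(1 + 3q + 3q² + q³ + 3q⁴) has coefficients 1,3,3,1,3,0,0,0,0 for degrees 0…8.
Finally multiplying by (1 + q + q² + q³ + q⁴), the product of all factors after the first has coefficients 1,4,7,8,11,10,7,4,3 for degrees 0…8.
[q⁸] = 1·3 + 4·4 + 6·7 + 4·10 + 1·11 = 112.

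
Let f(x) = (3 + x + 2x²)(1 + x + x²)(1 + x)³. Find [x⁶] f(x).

9

(3 + x + 2x²) has coefficients 3,1,2 for degrees 0…2.
(1 + x + x²) has coefficients 1,1,1,0,0,0,0 for degrees 0…6.
Finally multiplying by (1 + x)³, the product of all factors after the first has coefficients 1,4,7,7,4,1,0 for degrees 0…6.
[x⁶] = 3·0 + 1·1 + 2·4 = 9.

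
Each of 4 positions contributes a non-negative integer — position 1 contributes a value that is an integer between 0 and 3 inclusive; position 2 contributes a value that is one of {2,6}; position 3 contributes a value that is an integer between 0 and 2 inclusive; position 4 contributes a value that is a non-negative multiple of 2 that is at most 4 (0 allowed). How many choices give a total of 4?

4

The generating function for the choices is (1 + z + z² + z³)·(z² + z⁶)·(1 + z + z²)·(1 + z² + z⁴); the count is [z⁴].
(1 + z + z² + z³) has coefficients 1,1,1,1 for degrees 0…3.
(z² + z⁶) has coefficients 0,0,1,0,0 for degrees 0…4.
Multiplying by (1 + z + z²) gives running coefficients 0,0,1,1,1 for degrees 0…4.
Finally multiplying by (1 + z² + z⁴), the product of all factors after the first has coefficients 0,0,1,1,2 for degrees 0…4.
[z⁴] = 1·2 + 1·1 + 1·1 + 1·0 = 4.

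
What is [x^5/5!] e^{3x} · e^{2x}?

The EGF product rule gives c_5 = Σ_{k_1+k_2=5} C(5; k_1,k_2) · ∏ g_i(k_i), where e^{3x} gives (3)^k; e^{2x} gives (2)^k.
g_1(k) for k = 0…5: 1, 3, 9, 27, 81, 243.
g_2(k) for k = 0…5: 1, 2, 4, 8, 16, 32.
c_5 = Σ_k C(5,k)·g_1(k)·g_2(5−k) = 1·1·32 + 5·3·16 + 10·9·8 + 10·27·4 + 5·81·2 + 1·243·1 = 32 + 240 + 720 + 1080 + 810 + 243 = 3125.

3125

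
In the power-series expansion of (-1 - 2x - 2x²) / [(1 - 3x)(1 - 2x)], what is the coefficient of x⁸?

-35899

The denominator gives the recurrence a_n = 5a_(n−1) − 6a_(n−2) for n ≥ 3; the numerator fixes a_0 = -1, a_1 = -7, a_2 = -31.
Iterating: -1, -7, -31, -113, -379, -1217, -3811, -11753, -35899, so a_8 = -35899.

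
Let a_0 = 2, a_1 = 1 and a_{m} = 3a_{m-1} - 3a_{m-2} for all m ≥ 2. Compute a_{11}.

The ordinary generating function has denominator 1 - 3y + 3y^2.
Iterating the recurrence: a_0,…,a_{11} = 2, 1, -3, -12, -27, -45, -54, -27, 81, 324, 729, 1215.

1215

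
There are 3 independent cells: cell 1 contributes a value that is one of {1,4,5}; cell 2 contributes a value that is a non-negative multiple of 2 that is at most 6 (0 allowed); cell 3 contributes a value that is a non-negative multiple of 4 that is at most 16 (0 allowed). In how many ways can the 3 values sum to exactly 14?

2

The generating function for the choices is (z + z^4 + z^5)·(1 + z^2 + z^4 + z^6)·(1 + z^4 + z^8 + z^12 + z^16); the count is [z^14].
(z + z^4 + z^5) has coefficients 0,1,0,0,1,1 for degrees 0…5.
(1 + z^2 + z^4 + z^6) has coefficients 1,0,1,0,1,0,1,0,0,0,0,0,0,0,0 for degrees 0…14.
Finally multiplying by (1 + z^4 + z^8 + z^12 + z^16), the product of all factors after the first has coefficients 1,0,1,0,2,0,2,0,2,0,2,0,2,0,2 for degrees 0…14.
[z^14] = 1·0 + 1·2 + 1·0 = 2.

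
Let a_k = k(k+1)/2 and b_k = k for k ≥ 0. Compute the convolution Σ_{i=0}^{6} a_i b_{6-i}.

70

This is [x^6] in the product of the two ordinary generating functions.
Σ = 0·6 + 1·5 + 3·4 + 6·3 + 10·2 + 15·1 + 21·0 = 70.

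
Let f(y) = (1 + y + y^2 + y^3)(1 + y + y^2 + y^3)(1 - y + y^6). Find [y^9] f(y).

4

(1 + y + y^2 + y^3) has coefficients 1,1,1,1 for degrees 0…3.
(1 + y + y^2 + y^3) has coefficients 1,1,1,1,0,0,0,0,0,0 for degrees 0…9.
Finally multiplying by (1 - y + y^6), the product of all factors after the first has coefficients 1,0,0,0,-1,0,1,1,1,1 for degrees 0…9.
[y^9] = 1·1 + 1·1 + 1·1 + 1·1 = 4.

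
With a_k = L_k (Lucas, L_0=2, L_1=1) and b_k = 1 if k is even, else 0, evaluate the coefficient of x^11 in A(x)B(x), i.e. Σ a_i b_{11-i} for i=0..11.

320

This is [x^11] in the product of the two ordinary generating functions.
Σ = 2·0 + 1·1 + 3·0 + 4·1 + 7·0 + 11·1 + 18·0 + 29·1 + 47·0 + 76·1 + 123·0 + 199·1 = 320.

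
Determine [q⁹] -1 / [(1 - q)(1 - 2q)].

Partial fractions give a closed form: a_n = (1)·1^n + (-2)·2^n.
At n = 9: a_9 = -1023.

-1023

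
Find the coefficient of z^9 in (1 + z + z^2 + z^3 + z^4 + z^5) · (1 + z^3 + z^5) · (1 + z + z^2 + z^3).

7

(1 + z + z^2 + z^3 + z^4 + z^5) has coefficients 1,1,1,1,1,1 for degrees 0…5.
(1 + z^3 + z^5) has coefficients 1,0,0,1,0,1,0,0,0,0 for degrees 0…9.
Finally multiplying by (1 + z + z^2 + z^3), the product of all factors after the first has coefficients 1,1,1,2,1,2,2,1,1,0 for degrees 0…9.
[z^9] = 1·0 + 1·1 + 1·1 + 1·2 + 1·2 + 1·1 = 7.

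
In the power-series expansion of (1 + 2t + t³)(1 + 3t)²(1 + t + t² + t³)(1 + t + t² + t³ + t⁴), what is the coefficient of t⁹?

(1 + 2t + t³) has coefficients 1,2,0,1 for degrees 0…3.
(1 + 3t)² has coefficients 1,6,9,0,0,0,0,0,0,0 for degrees 0…9.
Multiplying by (1 + t + t² + t³) gives running coefficients 1,7,16,16,15,9,0,0,0,0 for degrees 0…9.
Finally multiplying by (1 + t + t² + t³ + t⁴), the product of all factors after the first has coefficients 1,8,24,40,55,63,56,40,24,9 for degrees 0…9.
[t⁹] = 1·9 + 2·24 + 1·56 = 113.

113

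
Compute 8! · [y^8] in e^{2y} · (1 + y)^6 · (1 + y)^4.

The EGF product rule gives c_8 = Σ_{k_1+k_2+k_3=8} C(8; k_1,k_2,k_3) · ∏ g_i(k_i), where e^{2y} gives (2)^k; (1+y)^6 gives the falling factorial (6)_k; (1+y)^4 gives the falling factorial (4)_k.
g_1(k) for k = 0…8: 1, 2, 4, 8, 16, 32, 64, 128, 256.
g_2(k) for k = 0…8: 1, 6, 30, 120, 360, 720, 720, 0, 0.
g_3(k) for k = 0…8: 1, 4, 12, 24, 24, 0, 0, 0, 0.
First combine the last two factors: h(k) = Σ_j C(k,j)·g_2(j)·g_3(k−j) for k = 0…8: 1, 10, 90, 720, 5040, 30240, 151200, 604800, 1814400.
c_8 = Σ_k C(8,k)·g_1(k)·h(8−k) = 1·1·1814400 + 8·2·604800 + 28·4·151200 + 56·8·30240 + 70·16·5040 + 56·32·720 + 28·64·90 + 8·128·10 + 1·256·1 = 1814400 + 9676800 + 16934400 + 13547520 + 5644800 + 1290240 + 161280 + 10240 + 256 = 49079936.

49079936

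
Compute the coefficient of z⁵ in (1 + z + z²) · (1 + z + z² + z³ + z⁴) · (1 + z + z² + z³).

11

(1 + z + z²) has coefficients 1,1,1 for degrees 0…2.
(1 + z + z² + z³ + z⁴) has coefficients 1,1,1,1,1,0 for degrees 0…5.
Finally multiplying by (1 + z + z² + z³), the product of all factors after the first has coefficients 1,2,3,4,4,3 for degrees 0…5.
[z⁵] = 1·3 + 1·4 + 1·4 = 11.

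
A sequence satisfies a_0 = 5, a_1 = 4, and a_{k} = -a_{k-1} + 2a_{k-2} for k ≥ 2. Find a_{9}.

The ordinary generating function has denominator 1 + t - 2t^2.
Iterating the recurrence: a_0,…,a_{9} = 5, 4, 6, 2, 10, -6, 26, -38, 90, -166.

-166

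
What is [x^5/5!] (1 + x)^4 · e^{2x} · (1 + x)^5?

The EGF product rule gives c_5 = Σ_{k_1+k_2+k_3=5} C(5; k_1,k_2,k_3) · ∏ g_i(k_i), where (1+x)^4 gives the falling factorial (4)_k; e^{2x} gives (2)^k; (1+x)^5 gives the falling factorial (5)_k.
g_1(k) for k = 0…5: 1, 4, 12, 24, 24, 0.
g_2(k) for k = 0…5: 1, 2, 4, 8, 16, 32.
g_3(k) for k = 0…5: 1, 5, 20, 60, 120, 120.
First combine the last two factors: h(k) = Σ_j C(k,j)·g_2(j)·g_3(k−j) for k = 0…5: 1, 7, 44, 248, 1256, 5752.
c_5 = Σ_k C(5,k)·g_1(k)·h(5−k) = 1·1·5752 + 5·4·1256 + 10·12·248 + 10·24·44 + 5·24·7 = 5752 + 25120 + 29760 + 10560 + 840 = 72032.

72032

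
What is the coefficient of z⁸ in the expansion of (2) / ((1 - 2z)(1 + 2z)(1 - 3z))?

Partial fractions give a closed form: a_n = (-2)·2^n + (2/5)·(-2)^n + (18/5)·3^n.
At n = 8: a_8 = 23210.

23210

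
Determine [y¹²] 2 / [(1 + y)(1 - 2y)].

Partial fractions give a closed form: a_n = (2/3)·(-1)^n + (4/3)·2^n.
At n = 12: a_12 = 5462.

5462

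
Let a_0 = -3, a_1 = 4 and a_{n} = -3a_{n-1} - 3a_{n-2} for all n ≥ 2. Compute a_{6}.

The ordinary generating function has denominator 1 + 3t + 3t^2.
Iterating the recurrence: a_0,…,a_{6} = -3, 4, -3, -3, 18, -45, 81.

81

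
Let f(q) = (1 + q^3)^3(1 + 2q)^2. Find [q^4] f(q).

12

(1 + q^3)^3 has coefficients 1,0,0,3,0 for degrees 0…4.
(1 + 2q)^2 has coefficients 1,4,4,0,0 for degrees 0…4.
[q^4] = 1·0 + 3·4 = 12.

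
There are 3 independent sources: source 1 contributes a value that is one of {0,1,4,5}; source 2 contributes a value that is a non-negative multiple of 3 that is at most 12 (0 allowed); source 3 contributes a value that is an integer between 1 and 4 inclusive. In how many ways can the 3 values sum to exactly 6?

4

The generating function for the choices is (1 + z + z^4 + z^5)·(1 + z^3 + z^6 + z^9 + z^12)·(z + z^2 + z^3 + z^4); the count is [z^6].
(1 + z + z^4 + z^5) has coefficients 1,1,0,0,1,1 for degrees 0…5.
(1 + z^3 + z^6 + z^9 + z^12) has coefficients 1,0,0,1,0,0,1 for degrees 0…6.
Finally multiplying by (z + z^2 + z^3 + z^4), the product of all factors after the first has coefficients 0,1,1,1,2,1,1 for degrees 0…6.
[z^6] = 1·1 + 1·1 + 1·1 + 1·1 = 4.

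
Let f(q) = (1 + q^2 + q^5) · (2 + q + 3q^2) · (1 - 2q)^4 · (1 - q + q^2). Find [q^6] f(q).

362

(1 + q^2 + q^5) has coefficients 1,0,1,0,0,1 for degrees 0…5.
(2 + q + 3q^2) has coefficients 2,1,3,0,0,0,0 for degrees 0…6.
Multiplying by (1 - 2q)^4 gives running coefficients 2,-15,43,-64,72,-80,48 for degrees 0…6.
Finally multiplying by (1 - q + q^2), the product of all factors after the first has coefficients 2,-17,60,-122,179,-216,200 for degrees 0…6.
[q^6] = 1·200 + 1·179 + 1·(-17) = 362.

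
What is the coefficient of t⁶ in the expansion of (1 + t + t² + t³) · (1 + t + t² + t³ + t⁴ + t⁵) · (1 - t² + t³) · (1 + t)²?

(1 + t + t² + t³) has coefficients 1,1,1,1 for degrees 0…3.
(1 + t + t² + t³ + t⁴ + t⁵) has coefficients 1,1,1,1,1,1,0 for degrees 0…6.
Multiplying by (1 - t² + t³) gives running coefficients 1,1,0,1,1,1,0 for degrees 0…6.
Finally multiplying by (1 + t)², the product of all factors after the first has coefficients 1,3,3,2,3,4,3 for degrees 0…6.
[t⁶] = 1·3 + 1·4 + 1·3 + 1·2 = 12.

12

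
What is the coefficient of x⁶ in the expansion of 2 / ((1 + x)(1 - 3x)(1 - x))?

Partial fractions give a closed form: a_n = (1/4)·(-1)^n + (9/4)·3^n + (-1/2)·1^n.
At n = 6: a_6 = 1640.

1640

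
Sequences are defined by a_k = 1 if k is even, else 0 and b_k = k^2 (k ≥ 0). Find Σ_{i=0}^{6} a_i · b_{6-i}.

This is [x^6] in the product of the two ordinary generating functions.
Σ = 1·36 + 0·25 + 1·16 + 0·9 + 1·4 + 0·1 + 1·0 = 56.

56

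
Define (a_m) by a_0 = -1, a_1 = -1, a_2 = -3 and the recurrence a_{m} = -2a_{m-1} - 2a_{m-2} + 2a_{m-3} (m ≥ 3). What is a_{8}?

84

The ordinary generating function has denominator 1 + 2x + 2x^2 - 2x^3.
Iterating the recurrence: a_0,…,a_{8} = -1, -1, -3, 6, -8, -2, 32, -76, 84.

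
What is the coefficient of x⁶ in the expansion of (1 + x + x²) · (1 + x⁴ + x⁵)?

(1 + x + x²) has coefficients 1,1,1 for degrees 0…2.
(1 + x⁴ + x⁵) has coefficients 1,0,0,0,1,1,0 for degrees 0…6.
[x⁶] = 1·0 + 1·1 + 1·1 = 2.

2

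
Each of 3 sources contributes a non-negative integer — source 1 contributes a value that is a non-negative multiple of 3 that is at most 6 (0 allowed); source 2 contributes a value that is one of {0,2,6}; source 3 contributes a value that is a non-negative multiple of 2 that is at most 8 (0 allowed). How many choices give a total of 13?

2

The generating function for the choices is (1 + y³ + y⁶)·(1 + y² + y⁶)·(1 + y² + y⁴ + y⁶ + y⁸); the count is [y¹³].
(1 + y³ + y⁶) has coefficients 1,0,0,1,0,0,1 for degrees 0…6.
(1 + y² + y⁶) has coefficients 1,0,1,0,0,0,1,0,0,0,0,0,0,0 for degrees 0…13.
Finally multiplying by (1 + y² + y⁴ + y⁶ + y⁸), the product of all factors after the first has coefficients 1,0,2,0,2,0,3,0,3,0,2,0,1,0 for degrees 0…13.
[y¹³] = 1·0 + 1·2 + 1·0 = 2.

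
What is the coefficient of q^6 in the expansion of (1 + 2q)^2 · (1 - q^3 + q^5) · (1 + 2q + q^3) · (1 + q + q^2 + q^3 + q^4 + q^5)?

(1 + 2q)^2 has coefficients 1,4,4 for degrees 0…2.
(1 - q^3 + q^5) has coefficients 1,0,0,-1,0,1,0 for degrees 0…6.
Multiplying by (1 + 2q + q^3) gives running coefficients 1,2,0,0,-2,1,1 for degrees 0…6.
Finally multiplying by (1 + q + q^2 + q^3 + q^4 + q^5), the product of all factors after the first has coefficients 1,3,3,3,1,2,2 for degrees 0…6.
[q^6] = 1·2 + 4·2 + 4·1 = 14.

14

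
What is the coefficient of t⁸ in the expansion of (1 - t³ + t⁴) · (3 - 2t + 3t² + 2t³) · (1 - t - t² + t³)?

-8

(1 - t³ + t⁴) has coefficients 1,0,0,-1,1 for degrees 0…4.
(3 - 2t + 3t² + 2t³) has coefficients 3,-2,3,2,0,0,0,0,0 for degrees 0…8.
Finally multiplying by (1 - t - t² + t³), the product of all factors after the first has coefficients 3,-5,2,4,-7,1,2,0,0 for degrees 0…8.
[t⁸] = 1·0 − 1·1 + 1·(-7) = -8.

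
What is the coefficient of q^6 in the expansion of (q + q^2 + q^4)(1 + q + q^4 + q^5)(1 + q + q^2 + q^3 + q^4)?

(q + q^2 + q^4) has coefficients 0,1,1,0,1 for degrees 0…4.
(1 + q + q^4 + q^5) has coefficients 1,1,0,0,1,1,0 for degrees 0…6.
Finally multiplying by (1 + q + q^2 + q^3 + q^4), the product of all factors after the first has coefficients 1,2,2,2,3,3,2 for degrees 0…6.
[q^6] = 1·3 + 1·3 + 1·2 = 8.

8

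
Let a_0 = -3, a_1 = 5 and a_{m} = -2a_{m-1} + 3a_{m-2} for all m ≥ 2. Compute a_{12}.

-1062883

The ordinary generating function has denominator 1 + 2q - 3q^2.
Iterating the recurrence: a_0,…,a_{12} = -3, 5, -19, 53, -163, 485, -1459, 4373, -13123, 39365, -118099, 354293, -1062883.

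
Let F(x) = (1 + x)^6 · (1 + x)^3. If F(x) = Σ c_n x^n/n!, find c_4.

3024

The EGF product rule gives c_4 = Σ_{k_1+k_2=4} C(4; k_1,k_2) · ∏ g_i(k_i), where (1+x)^6 gives the falling factorial (6)_k; (1+x)^3 gives the falling factorial (3)_k.
g_1(k) for k = 0…4: 1, 6, 30, 120, 360.
g_2(k) for k = 0…4: 1, 3, 6, 6, 0.
c_4 = Σ_k C(4,k)·g_1(k)·g_2(4−k) = 4·6·6 + 6·30·6 + 4·120·3 + 1·360·1 = 144 + 1080 + 1440 + 360 = 3024.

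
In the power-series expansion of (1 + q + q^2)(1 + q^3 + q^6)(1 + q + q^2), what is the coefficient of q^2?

(1 + q + q^2) has coefficients 1,1,1 for degrees 0…2.
(1 + q^3 + q^6) has coefficients 1,0,0 for degrees 0…2.
Finally multiplying by (1 + q + q^2), the product of all factors after the first has coefficients 1,1,1 for degrees 0…2.
[q^2] = 1·1 + 1·1 + 1·1 = 3.

3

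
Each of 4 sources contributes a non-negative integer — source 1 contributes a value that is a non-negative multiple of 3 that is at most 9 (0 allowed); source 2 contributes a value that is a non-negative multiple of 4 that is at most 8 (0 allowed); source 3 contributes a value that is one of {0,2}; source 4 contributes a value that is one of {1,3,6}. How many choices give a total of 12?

6

The generating function for the choices is (1 + z³ + z⁶ + z⁹)·(1 + z⁴ + z⁸)·(1 + z²)·(z + z³ + z⁶); the count is [z¹²].
(1 + z³ + z⁶ + z⁹) has coefficients 1,0,0,1,0,0,1,0,0,1 for degrees 0…9.
(1 + z⁴ + z⁸) has coefficients 1,0,0,0,1,0,0,0,1,0,0,0,0 for degrees 0…12.
Multiplying by (1 + z²) gives running coefficients 1,0,1,0,1,0,1,0,1,0,1,0,0 for degrees 0…12.
Finally multiplying by (z + z³ + z⁶), the product of all factors after the first has coefficients 0,1,0,2,0,2,1,2,1,2,1,2,1 for degrees 0…12.
[z¹²] = 1·1 + 1·2 + 1·1 + 1·2 = 6.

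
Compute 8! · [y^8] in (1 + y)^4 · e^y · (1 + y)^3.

The EGF product rule gives c_8 = Σ_{k_1+k_2+k_3=8} C(8; k_1,k_2,k_3) · ∏ g_i(k_i), where (1+y)^4 gives the falling factorial (4)_k; e^y gives (1)^k; (1+y)^3 gives the falling factorial (3)_k.
g_1(k) for k = 0…8: 1, 4, 12, 24, 24, 0, 0, 0, 0.
g_2(k) for k = 0…8: 1, 1, 1, 1, 1, 1, 1, 1, 1.
g_3(k) for k = 0…8: 1, 3, 6, 6, 0, 0, 0, 0, 0.
First combine the last two factors: h(k) = Σ_j C(k,j)·g_2(j)·g_3(k−j) for k = 0…8: 1, 4, 13, 34, 73, 136, 229, 358, 529.
c_8 = Σ_k C(8,k)·g_1(k)·h(8−k) = 1·1·529 + 8·4·358 + 28·12·229 + 56·24·136 + 70·24·73 = 529 + 11456 + 76944 + 182784 + 122640 = 394353.

394353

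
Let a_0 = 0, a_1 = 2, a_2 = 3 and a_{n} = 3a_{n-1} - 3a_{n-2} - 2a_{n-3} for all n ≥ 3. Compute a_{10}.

The ordinary generating function has denominator 1 - 3q + 3q^2 + 2q^3.
Iterating the recurrence: a_0,…,a_{10} = 0, 2, 3, 3, -4, -27, -75, -136, -129, 171, 1172.

1172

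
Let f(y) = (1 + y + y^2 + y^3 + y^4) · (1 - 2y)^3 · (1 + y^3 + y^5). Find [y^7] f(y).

(1 + y + y^2 + y^3 + y^4) has coefficients 1,1,1,1,1 for degrees 0…4.
(1 - 2y)^3 has coefficients 1,-6,12,-8,0,0,0,0 for degrees 0…7.
Finally multiplying by (1 + y^3 + y^5), the product of all factors after the first has coefficients 1,-6,12,-7,-6,13,-14,12 for degrees 0…7.
[y^7] = 1·12 + 1·(-14) + 1·13 + 1·(-6) + 1·(-7) = -2.

-2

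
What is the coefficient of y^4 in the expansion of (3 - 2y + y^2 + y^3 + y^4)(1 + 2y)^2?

9

(3 - 2y + y^2 + y^3 + y^4) has coefficients 3,-2,1,1,1 for degrees 0…4.
(1 + 2y)^2 has coefficients 1,4,4,0,0 for degrees 0…4.
[y^4] = 3·0 − 2·0 + 1·4 + 1·4 + 1·1 = 9.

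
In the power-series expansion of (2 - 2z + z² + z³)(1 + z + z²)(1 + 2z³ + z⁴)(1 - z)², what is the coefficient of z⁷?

(2 - 2z + z² + z³) has coefficients 2,-2,1,1 for degrees 0…3.
(1 + z + z²) has coefficients 1,1,1,0,0,0,0,0 for degrees 0…7.
Multiplying by (1 + 2z³ + z⁴) gives running coefficients 1,1,1,2,3,3,1,0 for degrees 0…7.
Finally multiplying by (1 - z)², the product of all factors after the first has coefficients 1,-1,0,1,0,-1,-2,1 for degrees 0…7.
[z⁷] = 2·1 − 2·(-2) + 1·(-1) + 1·0 = 5.

5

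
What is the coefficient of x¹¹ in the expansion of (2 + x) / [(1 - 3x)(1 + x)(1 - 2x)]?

The denominator gives the recurrence a_n = 4a_(n−1) − a_(n−2) − 6a_(n−3) for n ≥ 3; the numerator fixes a_0 = 2, a_1 = 9, a_2 = 34.
Iterating: 2, 9, 34, 115, 372, 1169, 3614, 11055, 33592, 101629, 306594, 923195, so a_11 = 923195.

923195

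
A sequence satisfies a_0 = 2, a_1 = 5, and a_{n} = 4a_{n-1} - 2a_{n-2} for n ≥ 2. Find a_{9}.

85328

The ordinary generating function has denominator 1 - 4q + 2q^2.
Iterating the recurrence: a_0,…,a_{9} = 2, 5, 16, 54, 184, 628, 2144, 7320, 24992, 85328.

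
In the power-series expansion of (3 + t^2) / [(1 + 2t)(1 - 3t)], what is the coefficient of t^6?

The denominator gives the recurrence a_n = a_(n−1) + 6a_(n−2) for n ≥ 3; the numerator fixes a_0 = 3, a_1 = 3, a_2 = 22.
Iterating: 3, 3, 22, 40, 172, 412, 1444, so a_6 = 1444.

1444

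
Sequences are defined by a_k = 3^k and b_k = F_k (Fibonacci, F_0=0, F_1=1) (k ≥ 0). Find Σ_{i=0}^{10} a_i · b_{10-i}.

The convolution is the t^10 coefficient of A(t)B(t).
Σ = 1·55 + 3·34 + 9·21 + 27·13 + 81·8 + 243·5 + 729·3 + 2187·2 + 6561·1 + 19683·1 + 59049·0 = 35365.

35365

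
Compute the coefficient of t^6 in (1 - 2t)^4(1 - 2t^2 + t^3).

(1 - 2t)^4 has coefficients 1,-8,24,-32,16 for degrees 0…4.
(1 - 2t^2 + t^3) has coefficients 1,0,-2,1,0,0,0 for degrees 0…6.
[t^6] = 1·0 − 8·0 + 24·0 − 32·1 + 16·(-2) = -64.

-64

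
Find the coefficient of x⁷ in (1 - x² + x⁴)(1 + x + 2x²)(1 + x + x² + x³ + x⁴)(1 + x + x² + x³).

(1 - x² + x⁴) has coefficients 1,0,-1,0,1 for degrees 0…4.
(1 + x + 2x²) has coefficients 1,1,2,0,0,0,0,0 for degrees 0…7.
Multiplying by (1 + x + x² + x³ + x⁴) gives running coefficients 1,2,4,4,4,3,2,0 for degrees 0…7.
Finally multiplying by (1 + x + x² + x³), the product of all factors after the first has coefficients 1,3,7,11,14,15,13,9 for degrees 0…7.
[x⁷] = 1·9 − 1·15 + 1·11 = 5.

5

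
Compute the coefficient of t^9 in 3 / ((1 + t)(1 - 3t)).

The denominator gives the recurrence a_n = 2a_(n−1) + 3a_(n−2) for n ≥ 2; the numerator fixes a_0 = 3, a_1 = 6.
Iterating: 3, 6, 21, 60, 183, 546, 1641, 4920, 14763, 44286, so a_9 = 44286.

44286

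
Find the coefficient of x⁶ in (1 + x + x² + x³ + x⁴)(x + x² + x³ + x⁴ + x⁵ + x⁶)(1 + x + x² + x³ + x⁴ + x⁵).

20

(1 + x + x² + x³ + x⁴) has coefficients 1,1,1,1,1 for degrees 0…4.
(x + x² + x³ + x⁴ + x⁵ + x⁶) has coefficients 0,1,1,1,1,1,1 for degrees 0…6.
Finally multiplying by (1 + x + x² + x³ + x⁴ + x⁵), the product of all factors after the first has coefficients 0,1,2,3,4,5,6 for degrees 0…6.
[x⁶] = 1·6 + 1·5 + 1·4 + 1·3 + 1·2 = 20.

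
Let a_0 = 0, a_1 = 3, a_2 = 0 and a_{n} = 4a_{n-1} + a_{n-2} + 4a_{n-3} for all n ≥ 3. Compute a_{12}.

The ordinary generating function has denominator 1 - 4y - y^2 - 4y^3.
Iterating the recurrence: a_0,…,a_{12} = 0, 3, 0, 3, 24, 99, 432, 1923, 8520, 37731, 167136, 740355, 3279480.

3279480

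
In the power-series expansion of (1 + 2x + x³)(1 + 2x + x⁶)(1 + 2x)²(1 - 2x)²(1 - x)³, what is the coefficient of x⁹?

(1 + 2x + x³) has coefficients 1,2,0,1 for degrees 0…3.
(1 + 2x + x⁶) has coefficients 1,2,0,0,0,0,1,0,0,0 for degrees 0…9.
Multiplying by (1 + 2x)² gives running coefficients 1,6,12,8,0,0,1,4,4,0 for degrees 0…9.
Multiplying by (1 - 2x)² gives running coefficients 1,2,-8,-16,16,32,1,0,-8,0 for degrees 0…9.
Finally multiplying by (1 - x)³, the product of all factors after the first has coefficients 1,-1,-11,13,38,-56,-31,77,-37,23 for degrees 0…9.
[x⁹] = 1·23 + 2·(-37) + 1·(-31) = -82.

-82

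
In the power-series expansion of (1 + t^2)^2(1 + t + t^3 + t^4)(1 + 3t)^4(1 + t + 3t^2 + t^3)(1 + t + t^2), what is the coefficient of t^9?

10408

(1 + t^2)^2 has coefficients 1,0,2,0,1 for degrees 0…4.
(1 + t + t^3 + t^4) has coefficients 1,1,0,1,1,0,0,0,0,0 for degrees 0…9.
Multiplying by (1 + 3t)^4 gives running coefficients 1,13,66,163,202,147,162,189,81,0 for degrees 0…9.
Multiplying by (1 + t + 3t^2 + t^3) gives running coefficients 1,14,82,269,576,904,1078,994,903,810 for degrees 0…9.
Finally multiplying by (1 + t + t^2), the product of all factors after the first has coefficients 1,15,97,365,927,1749,2558,2976,2975,2707 for degrees 0…9.
[t^9] = 1·2707 + 2·2976 + 1·1749 = 10408.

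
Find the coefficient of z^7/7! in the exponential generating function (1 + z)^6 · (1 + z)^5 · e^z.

The EGF product rule gives c_7 = Σ_{k_1+k_2+k_3=7} C(7; k_1,k_2,k_3) · ∏ g_i(k_i), where (1+z)^6 gives the falling factorial (6)_k; (1+z)^5 gives the falling factorial (5)_k; e^z gives (1)^k.
g_1(k) for k = 0…7: 1, 6, 30, 120, 360, 720, 720, 0.
g_2(k) for k = 0…7: 1, 5, 20, 60, 120, 120, 0, 0.
g_3(k) for k = 0…7: 1, 1, 1, 1, 1, 1, 1, 1.
First combine the last two factors: h(k) = Σ_j C(k,j)·g_2(j)·g_3(k−j) for k = 0…7: 1, 6, 31, 136, 501, 1546, 4051, 9276.
c_7 = Σ_k C(7,k)·g_1(k)·h(7−k) = 1·1·9276 + 7·6·4051 + 21·30·1546 + 35·120·501 + 35·360·136 + 21·720·31 + 7·720·6 = 9276 + 170142 + 973980 + 2104200 + 1713600 + 468720 + 30240 = 5470158.

5470158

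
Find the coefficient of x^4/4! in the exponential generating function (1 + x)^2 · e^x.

21

The EGF product rule gives c_4 = Σ_{k_1+k_2=4} C(4; k_1,k_2) · ∏ g_i(k_i), where (1+x)^2 gives the falling factorial (2)_k; e^x gives (1)^k.
g_1(k) for k = 0…4: 1, 2, 2, 0, 0.
g_2(k) for k = 0…4: 1, 1, 1, 1, 1.
c_4 = Σ_k C(4,k)·g_1(k)·g_2(4−k) = 1·1·1 + 4·2·1 + 6·2·1 = 1 + 8 + 12 = 21.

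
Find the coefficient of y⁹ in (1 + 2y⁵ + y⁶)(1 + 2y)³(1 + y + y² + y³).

(1 + 2y⁵ + y⁶) has coefficients 1,0,0,0,0,2,1 for degrees 0…6.
(1 + 2y)³ has coefficients 1,6,12,8,0,0,0,0,0,0 for degrees 0…9.
Finally multiplying by (1 + y + y² + y³), the product of all factors after the first has coefficients 1,7,19,27,26,20,8,0,0,0 for degrees 0…9.
[y⁹] = 1·0 + 2·26 + 1·27 = 79.

79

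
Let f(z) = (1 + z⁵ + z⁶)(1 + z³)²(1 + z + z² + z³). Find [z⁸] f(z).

5

(1 + z⁵ + z⁶) has coefficients 1,0,0,0,0,1,1 for degrees 0…6.
(1 + z³)² has coefficients 1,0,0,2,0,0,1,0,0 for degrees 0…8.
Finally multiplying by (1 + z + z² + z³), the product of all factors after the first has coefficients 1,1,1,3,2,2,3,1,1 for degrees 0…8.
[z⁸] = 1·1 + 1·3 + 1·1 = 5.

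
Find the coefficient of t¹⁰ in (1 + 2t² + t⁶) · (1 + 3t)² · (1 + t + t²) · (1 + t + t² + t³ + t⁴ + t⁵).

96

(1 + 2t² + t⁶) has coefficients 1,0,2,0,0,0,1 for degrees 0…6.
(1 + 3t)² has coefficients 1,6,9,0,0,0,0,0,0,0,0 for degrees 0…10.
Multiplying by (1 + t + t²) gives running coefficients 1,7,16,15,9,0,0,0,0,0,0 for degrees 0…10.
Finally multiplying by (1 + t + t² + t³ + t⁴ + t⁵), the product of all factors after the first has coefficients 1,8,24,39,48,48,47,40,24,9,0 for degrees 0…10.
[t¹⁰] = 1·0 + 2·24 + 1·48 = 96.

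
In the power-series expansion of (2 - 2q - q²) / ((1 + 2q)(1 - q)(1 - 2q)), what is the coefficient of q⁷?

Partial fractions give a closed form: a_n = (11/12)·(-2)^n + (1/3)·1^n + (3/4)·2^n.
At n = 7: a_7 = -21.

-21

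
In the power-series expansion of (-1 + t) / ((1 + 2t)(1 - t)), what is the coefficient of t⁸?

The denominator gives the recurrence a_n = −a_(n−1) + 2a_(n−2) for n ≥ 3; the numerator fixes a_0 = -1, a_1 = 2, a_2 = -4.
Iterating: -1, 2, -4, 8, -16, 32, -64, 128, -256, so a_8 = -256.

-256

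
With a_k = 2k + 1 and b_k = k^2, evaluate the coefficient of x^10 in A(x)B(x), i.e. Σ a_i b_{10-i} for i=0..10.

2035

Write out a_i and b_{10-i} for i = 0,…,10 and sum the products.
Σ = 1·100 + 3·81 + 5·64 + 7·49 + 9·36 + 11·25 + 13·16 + 15·9 + 17·4 + 19·1 + 21·0 = 2035.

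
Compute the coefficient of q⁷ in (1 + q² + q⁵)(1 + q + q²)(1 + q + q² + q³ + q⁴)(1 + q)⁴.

(1 + q² + q⁵) has coefficients 1,0,1,0,0,1 for degrees 0…5.
(1 + q + q²) has coefficients 1,1,1,0,0,0,0,0 for degrees 0…7.
Multiplying by (1 + q + q² + q³ + q⁴) gives running coefficients 1,2,3,3,3,2,1,0 for degrees 0…7.
Finally multiplying by (1 + q)⁴, the product of all factors after the first has coefficients 1,6,17,31,42,46,42,31 for degrees 0…7.
[q⁷] = 1·31 + 1·46 + 1·17 = 94.

94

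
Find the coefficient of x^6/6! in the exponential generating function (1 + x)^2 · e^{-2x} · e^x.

The EGF product rule gives c_6 = Σ_{k_1+k_2+k_3=6} C(6; k_1,k_2,k_3) · ∏ g_i(k_i), where (1+x)^2 gives the falling factorial (2)_k; e^{-2x} gives (-2)^k; e^x gives (1)^k.
g_1(k) for k = 0…6: 1, 2, 2, 0, 0, 0, 0.
g_2(k) for k = 0…6: 1, -2, 4, -8, 16, -32, 64.
g_3(k) for k = 0…6: 1, 1, 1, 1, 1, 1, 1.
First combine the last two factors: h(k) = Σ_j C(k,j)·g_2(j)·g_3(k−j) for k = 0…6: 1, -1, 1, -1, 1, -1, 1.
c_6 = Σ_k C(6,k)·g_1(k)·h(6−k) = 1·1·1 + 6·2·(-1) + 15·2·1 = 1 − 12 + 30 = 19.

19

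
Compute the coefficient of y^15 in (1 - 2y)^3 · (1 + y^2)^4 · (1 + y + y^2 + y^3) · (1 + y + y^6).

7

(1 - 2y)^3 has coefficients 1,-6,12,-8 for degrees 0…3.
(1 + y^2)^4 has coefficients 1,0,4,0,6,0,4,0,1,0,0,0,0,0,0,0 for degrees 0…15.
Multiplying by (1 + y + y^2 + y^3) gives running coefficients 1,1,5,5,10,10,10,10,5,5,1,1,0,0,0,0 for degrees 0…15.
Finally multiplying by (1 + y + y^6), the product of all factors after the first has coefficients 1,2,6,10,15,20,21,21,20,15,16,12,11,10,5,5 for degrees 0…15.
[y^15] = 1·5 − 6·5 + 12·10 − 8·11 = 7.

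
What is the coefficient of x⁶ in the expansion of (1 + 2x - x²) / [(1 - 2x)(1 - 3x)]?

3178

The denominator gives the recurrence a_n = 5a_(n−1) − 6a_(n−2) for n ≥ 3; the numerator fixes a_0 = 1, a_1 = 7, a_2 = 28.
Iterating: 1, 7, 28, 98, 322, 1022, 3178, so a_6 = 3178.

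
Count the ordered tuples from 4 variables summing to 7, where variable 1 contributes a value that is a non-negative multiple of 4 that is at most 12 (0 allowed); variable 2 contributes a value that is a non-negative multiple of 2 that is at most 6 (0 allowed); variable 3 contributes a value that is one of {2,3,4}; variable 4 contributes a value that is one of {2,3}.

The generating function for the choices is (1 + y^4 + y^8 + y^12)·(1 + y^2 + y^4 + y^6)·(y^2 + y^3 + y^4)·(y^2 + y^3); the count is [y^7].
(1 + y^4 + y^8 + y^12) has coefficients 1,0,0,0,1,0,0,0 for degrees 0…7.
(1 + y^2 + y^4 + y^6) has coefficients 1,0,1,0,1,0,1,0 for degrees 0…7.
Multiplying by (y^2 + y^3 + y^4) gives running coefficients 0,0,1,1,2,1,2,1 for degrees 0…7.
Finally multiplying by (y^2 + y^3), the product of all factors after the first has coefficients 0,0,0,0,1,2,3,3 for degrees 0…7.
[y^7] = 1·3 + 1·0 = 3.

3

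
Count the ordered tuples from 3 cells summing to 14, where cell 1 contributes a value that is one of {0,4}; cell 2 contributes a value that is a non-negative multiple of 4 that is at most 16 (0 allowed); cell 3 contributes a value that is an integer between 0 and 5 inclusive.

The generating function for the choices is (1 + x^4)·(1 + x^4 + x^8 + x^12 + x^16)·(1 + x + x^2 + x^3 + x^4 + x^5); the count is [x^14].
(1 + x^4) has coefficients 1,0,0,0,1 for degrees 0…4.
(1 + x^4 + x^8 + x^12 + x^16) has coefficients 1,0,0,0,1,0,0,0,1,0,0,0,1,0,0 for degrees 0…14.
Finally multiplying by (1 + x + x^2 + x^3 + x^4 + x^5), the product of all factors after the first has coefficients 1,1,1,1,2,2,1,1,2,2,1,1,2,2,1 for degrees 0…14.
[x^14] = 1·1 + 1·1 = 2.

2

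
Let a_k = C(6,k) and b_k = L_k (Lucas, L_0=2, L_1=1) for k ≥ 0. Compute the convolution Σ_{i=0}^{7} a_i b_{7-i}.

This is [x^7] in the product of the two ordinary generating functions.
Σ = 1·29 + 6·18 + 15·11 + 20·7 + 15·4 + 6·3 + 1·1 + 0·2 = 521.

521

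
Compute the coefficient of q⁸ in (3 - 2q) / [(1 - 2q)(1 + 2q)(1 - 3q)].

Partial fractions give a closed form: a_n = (-2)·2^n + (4/5)·(-2)^n + (21/5)·3^n.
At n = 8: a_8 = 27249.

27249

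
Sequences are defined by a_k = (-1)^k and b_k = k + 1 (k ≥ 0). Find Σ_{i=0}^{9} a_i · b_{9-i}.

The convolution is the t^9 coefficient of A(t)B(t).
Σ = 1·10 − 1·9 + 1·8 − 1·7 + 1·6 − 1·5 + 1·4 − 1·3 + 1·2 − 1·1 = 5.

5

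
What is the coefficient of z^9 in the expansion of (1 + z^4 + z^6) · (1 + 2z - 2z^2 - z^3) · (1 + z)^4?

-5

(1 + z^4 + z^6) has coefficients 1,0,0,0,1,0,1 for degrees 0…6.
(1 + 2z - 2z^2 - z^3) has coefficients 1,2,-2,-1,0,0,0,0,0,0 for degrees 0…9.
Finally multiplying by (1 + z)^4, the product of all factors after the first has coefficients 1,6,12,7,-7,-12,-6,-1,0,0 for degrees 0…9.
[z^9] = 1·0 + 1·(-12) + 1·7 = -5.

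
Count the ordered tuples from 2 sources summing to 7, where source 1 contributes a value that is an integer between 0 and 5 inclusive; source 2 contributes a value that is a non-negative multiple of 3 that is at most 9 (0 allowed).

The generating function for the choices is (1 + x + x² + x³ + x⁴ + x⁵)·(1 + x³ + x⁶ + x⁹); the count is [x⁷].
(1 + x + x² + x³ + x⁴ + x⁵) has coefficients 1,1,1,1,1,1 for degrees 0…5.
(1 + x³ + x⁶ + x⁹) has coefficients 1,0,0,1,0,0,1,0 for degrees 0…7.
[x⁷] = 1·0 + 1·1 + 1·0 + 1·0 + 1·1 + 1·0 = 2.

2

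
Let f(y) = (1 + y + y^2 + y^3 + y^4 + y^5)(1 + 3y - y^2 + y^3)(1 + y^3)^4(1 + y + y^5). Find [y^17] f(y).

(1 + y + y^2 + y^3 + y^4 + y^5) has coefficients 1,1,1,1,1,1 for degrees 0…5.
(1 + 3y - y^2 + y^3) has coefficients 1,3,-1,1,0,0,0,0,0,0,0,0,0,0,0,0,0,0 for degrees 0…17.
Multiplying by (1 + y^3)^4 gives running coefficients 1,3,-1,5,12,-4,10,18,-6,10,12,-4,5,3,-1,1,0,0 for degrees 0…17.
Finally multiplying by (1 + y + y^5), the product of all factors after the first has coefficients 1,4,2,4,17,9,9,27,17,16,18,18,19,2,12,12,-3,5 for degrees 0…17.
[y^17] = 1·5 + 1·(-3) + 1·12 + 1·12 + 1·2 + 1·19 = 47.

47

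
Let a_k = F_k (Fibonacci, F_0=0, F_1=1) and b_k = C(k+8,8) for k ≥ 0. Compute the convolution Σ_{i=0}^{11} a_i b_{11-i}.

The convolution is the x^11 coefficient of A(x)B(x).
Σ = 0·75582 + 1·43758 + 1·24310 + 2·12870 + 3·6435 + 5·3003 + 8·1287 + 13·495 + 21·165 + 34·45 + 55·9 + 89·1 = 150438.

150438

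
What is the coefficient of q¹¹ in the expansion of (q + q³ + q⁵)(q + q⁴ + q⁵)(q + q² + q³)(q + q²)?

(q + q³ + q⁵) has coefficients 0,1,0,1,0,1 for degrees 0…5.
(q + q⁴ + q⁵) has coefficients 0,1,0,0,1,1,0,0,0,0,0,0 for degrees 0…11.
Multiplying by (q + q² + q³) gives running coefficients 0,0,1,1,1,1,2,2,1,0,0,0 for degrees 0…11.
Finally multiplying by (q + q²), the product of all factors after the first has coefficients 0,0,0,1,2,2,2,3,4,3,1,0 for degrees 0…11.
[q¹¹] = 1·1 + 1·4 + 1·2 = 7.

7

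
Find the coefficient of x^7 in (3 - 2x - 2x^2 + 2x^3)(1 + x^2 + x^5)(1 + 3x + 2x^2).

2

(3 - 2x - 2x^2 + 2x^3) has coefficients 3,-2,-2,2 for degrees 0…3.
(1 + x^2 + x^5) has coefficients 1,0,1,0,0,1,0,0 for degrees 0…7.
Finally multiplying by (1 + 3x + 2x^2), the product of all factors after the first has coefficients 1,3,3,3,2,1,3,2 for degrees 0…7.
[x^7] = 3·2 − 2·3 − 2·1 + 2·2 = 2.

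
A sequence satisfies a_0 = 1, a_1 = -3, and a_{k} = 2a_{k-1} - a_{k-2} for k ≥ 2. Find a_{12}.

-47

The ordinary generating function has denominator 1 - 2q + q^2.
Iterating the recurrence: a_0,…,a_{12} = 1, -3, -7, -11, -15, -19, -23, -27, -31, -35, -39, -43, -47.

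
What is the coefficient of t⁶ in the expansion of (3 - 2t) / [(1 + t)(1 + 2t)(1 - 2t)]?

Partial fractions give a closed form: a_n = (-5/3)·(-1)^n + (4)·(-2)^n + (2/3)·2^n.
At n = 6: a_6 = 297.

297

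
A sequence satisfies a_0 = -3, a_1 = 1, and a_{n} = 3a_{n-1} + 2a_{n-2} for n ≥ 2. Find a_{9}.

-15311

The ordinary generating function has denominator 1 - 3z - 2z^2.
Iterating the recurrence: a_0,…,a_{9} = -3, 1, -3, -7, -27, -95, -339, -1207, -4299, -15311.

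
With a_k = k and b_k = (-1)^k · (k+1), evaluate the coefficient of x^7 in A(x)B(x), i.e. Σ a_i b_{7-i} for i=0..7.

This is [x^7] in the product of the two ordinary generating functions.
Σ = 0·(-8) + 1·7 + 2·(-6) + 3·5 + 4·(-4) + 5·3 + 6·(-2) + 7·1 = 4.

4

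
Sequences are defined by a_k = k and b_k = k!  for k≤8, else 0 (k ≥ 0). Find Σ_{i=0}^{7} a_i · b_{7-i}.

1079

The convolution is the x^7 coefficient of A(x)B(x).
Σ = 0·5040 + 1·720 + 2·120 + 3·24 + 4·6 + 5·2 + 6·1 + 7·1 = 1079.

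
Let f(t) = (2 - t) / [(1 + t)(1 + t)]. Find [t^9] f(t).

-29

The denominator gives the recurrence a_n = −2a_(n−1) − a_(n−2) for n ≥ 2; the numerator fixes a_0 = 2, a_1 = -5.
Iterating: 2, -5, 8, -11, 14, -17, 20, -23, 26, -29, so a_9 = -29.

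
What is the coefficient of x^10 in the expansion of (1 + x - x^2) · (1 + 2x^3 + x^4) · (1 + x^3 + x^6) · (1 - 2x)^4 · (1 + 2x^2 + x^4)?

137

(1 + x - x^2) has coefficients 1,1,-1 for degrees 0…2.
(1 + 2x^3 + x^4) has coefficients 1,0,0,2,1,0,0,0,0,0,0 for degrees 0…10.
Multiplying by (1 + x^3 + x^6) gives running coefficients 1,0,0,3,1,0,3,1,0,2,1 for degrees 0…10.
Multiplying by (1 - 2x)^4 gives running coefficients 1,-8,24,-29,-7,64,-69,-7,80,-70,1 for degrees 0…10.
Finally multiplying by (1 + 2x^2 + x^4), the product of all factors after the first has coefficients 1,-8,26,-45,42,-2,-59,92,-65,-20,92 for degrees 0…10.
[x^10] = 1·92 + 1·(-20) − 1·(-65) = 137.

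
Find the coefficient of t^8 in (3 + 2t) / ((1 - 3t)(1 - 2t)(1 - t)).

104163

The denominator gives the recurrence a_n = 6a_(n−1) − 11a_(n−2) + 6a_(n−3) for n ≥ 3; the numerator fixes a_0 = 3, a_1 = 20, a_2 = 87.
Iterating: 3, 20, 87, 320, 1083, 3500, 11007, 34040, 104163, so a_8 = 104163.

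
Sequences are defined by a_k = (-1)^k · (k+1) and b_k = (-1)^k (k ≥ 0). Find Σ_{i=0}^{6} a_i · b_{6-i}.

This is [x^6] in the product of the two ordinary generating functions.
Σ = 1·1 − 2·(-1) + 3·1 − 4·(-1) + 5·1 − 6·(-1) + 7·1 = 28.

28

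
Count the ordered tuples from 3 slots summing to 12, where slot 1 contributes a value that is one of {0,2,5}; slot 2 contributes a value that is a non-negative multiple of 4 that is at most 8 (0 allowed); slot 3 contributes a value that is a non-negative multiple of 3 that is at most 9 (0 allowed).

2

The generating function for the choices is (1 + t^2 + t^5)·(1 + t^4 + t^8)·(1 + t^3 + t^6 + t^9); the count is [t^12].
(1 + t^2 + t^5) has coefficients 1,0,1,0,0,1 for degrees 0…5.
(1 + t^4 + t^8) has coefficients 1,0,0,0,1,0,0,0,1,0,0,0,0 for degrees 0…12.
Finally multiplying by (1 + t^3 + t^6 + t^9), the product of all factors after the first has coefficients 1,0,0,1,1,0,1,1,1,1,1,1,0 for degrees 0…12.
[t^12] = 1·0 + 1·1 + 1·1 = 2.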